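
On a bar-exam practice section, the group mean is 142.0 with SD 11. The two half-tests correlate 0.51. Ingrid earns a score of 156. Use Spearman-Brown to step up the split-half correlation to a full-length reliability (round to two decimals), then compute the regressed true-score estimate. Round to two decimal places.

Spearman-Brown: ρ = 2r/(1 + r) = 2(0.51)/(1 + 0.51) = 1.020/1.51 = 0.6755 → 0.68
Kelley's formula gives T̂ = 0.68·156 + 0.32·142.0 = 106.08 + 45.440 = 151.520.

151.52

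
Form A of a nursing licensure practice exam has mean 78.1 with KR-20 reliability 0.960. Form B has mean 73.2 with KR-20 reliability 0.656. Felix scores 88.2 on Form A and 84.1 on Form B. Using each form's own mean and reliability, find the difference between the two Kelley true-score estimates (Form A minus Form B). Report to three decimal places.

T̂_A = 0.960(88.2) + 0.040(78.1) = 87.79600
T̂_B = 0.656(84.1) + 0.344(73.2) = 80.35040
T̂_A − T̂_B = 7.44560

7.446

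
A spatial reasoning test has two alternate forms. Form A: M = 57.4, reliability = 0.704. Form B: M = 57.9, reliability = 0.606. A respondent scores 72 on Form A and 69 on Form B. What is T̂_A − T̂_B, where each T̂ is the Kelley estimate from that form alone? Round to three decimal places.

3.052

T̂_A = 0.704(72) + 0.296(57.4) = 67.67840
T̂_B = 0.606(69) + 0.394(57.9) = 64.62660
T̂_A − T̂_B = 3.05180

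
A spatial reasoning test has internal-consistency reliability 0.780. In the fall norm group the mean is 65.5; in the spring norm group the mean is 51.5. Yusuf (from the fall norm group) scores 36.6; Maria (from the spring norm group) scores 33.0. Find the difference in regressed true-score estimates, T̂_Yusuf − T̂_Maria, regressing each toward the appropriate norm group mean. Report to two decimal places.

5.89

T̂_Yusuf = 0.780(36.6) + 0.220(65.5) = 42.9580
T̂_Maria = 0.780(33.0) + 0.220(51.5) = 37.0700
Difference = 42.9580 − 37.0700 = 5.8880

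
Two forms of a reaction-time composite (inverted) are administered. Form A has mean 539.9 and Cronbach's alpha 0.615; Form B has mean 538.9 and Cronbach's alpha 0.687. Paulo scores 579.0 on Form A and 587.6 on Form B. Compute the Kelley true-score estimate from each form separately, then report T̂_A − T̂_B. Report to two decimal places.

-8.41

T̂_A = 0.615(579.0) + 0.385(539.9) = 563.9465
T̂_B = 0.687(587.6) + 0.313(538.9) = 572.3569
T̂_A − T̂_B = -8.4104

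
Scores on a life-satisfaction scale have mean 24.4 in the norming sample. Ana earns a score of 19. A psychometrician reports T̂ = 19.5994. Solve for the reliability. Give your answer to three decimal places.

T̂ = ρX + (1 − ρ)μ  ⇒  T̂ − μ = ρ(X − μ)
ρ = (T̂ − μ)/(X − μ) = (19.5994 − 24.4) / (19 − 24.4) = -4.8006 / -5.4 = 0.88900

0.889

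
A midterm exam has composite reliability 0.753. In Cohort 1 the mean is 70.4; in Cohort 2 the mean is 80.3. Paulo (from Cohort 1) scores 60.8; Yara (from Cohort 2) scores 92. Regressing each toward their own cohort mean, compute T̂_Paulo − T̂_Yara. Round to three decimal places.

T̂_Paulo = 0.753(60.8) + 0.247(70.4) = 63.17120
T̂_Yara = 0.753(92) + 0.247(80.3) = 89.11010
Difference = 63.17120 − 89.11010 = -25.93890

-25.939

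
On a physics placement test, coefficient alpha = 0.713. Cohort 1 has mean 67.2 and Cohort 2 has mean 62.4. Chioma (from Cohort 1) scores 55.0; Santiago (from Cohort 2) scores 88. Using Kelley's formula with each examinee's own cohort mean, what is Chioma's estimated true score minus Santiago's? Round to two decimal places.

-22.15

T̂_Chioma = 0.713(55.0) + 0.287(67.2) = 58.5014
T̂_Santiago = 0.713(88) + 0.287(62.4) = 80.6528
Difference = 58.5014 − 80.6528 = -22.1514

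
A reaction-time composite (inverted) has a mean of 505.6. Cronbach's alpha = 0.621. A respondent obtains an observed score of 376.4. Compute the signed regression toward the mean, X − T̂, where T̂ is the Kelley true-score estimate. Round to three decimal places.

Regress the observed score toward the mean by the unreliability: T̂ = 0.621·376.4 + 0.379·505.6 = 233.7444 + 191.6224 = 425.36680.
X − T̂ = 376.4 − 425.3668 = -48.9668 → -48.967

-48.967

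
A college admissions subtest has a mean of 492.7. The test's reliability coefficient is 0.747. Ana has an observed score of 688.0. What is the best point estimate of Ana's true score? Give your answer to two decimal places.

Regress the observed score toward the mean by the unreliability: T̂ = 0.747·688.0 + 0.253·492.7 = 513.9360 + 124.6531 = 638.589.

638.59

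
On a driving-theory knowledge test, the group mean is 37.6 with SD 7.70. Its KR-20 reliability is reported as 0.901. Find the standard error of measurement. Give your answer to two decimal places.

2.42

SEM = SD · √(1 − ρ) = 7.70 × √0.099 = 7.70 × 0.3146 = 2.423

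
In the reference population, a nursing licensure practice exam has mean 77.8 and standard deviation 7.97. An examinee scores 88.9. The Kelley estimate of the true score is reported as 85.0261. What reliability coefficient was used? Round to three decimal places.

T̂ = ρX + (1 − ρ)μ  ⇒  T̂ − μ = ρ(X − μ)
ρ = (T̂ − μ)/(X − μ) = (85.0261 − 77.8) / (88.9 − 77.8) = 7.2261 / 11.1 = 0.65100

0.651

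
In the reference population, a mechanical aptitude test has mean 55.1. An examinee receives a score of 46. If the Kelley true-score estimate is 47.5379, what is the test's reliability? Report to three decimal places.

T̂ = ρX + (1 − ρ)μ  ⇒  T̂ − μ = ρ(X − μ)
ρ = (T̂ − μ)/(X − μ) = (47.5379 − 55.1) / (46 − 55.1) = -7.5621 / -9.1 = 0.83100

0.831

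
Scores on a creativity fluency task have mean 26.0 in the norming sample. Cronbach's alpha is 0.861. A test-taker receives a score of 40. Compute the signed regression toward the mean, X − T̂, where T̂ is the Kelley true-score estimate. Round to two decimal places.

1.95

T̂ = ρX + (1 − ρ)μ
  = 0.861 × 40 + 0.139 × 26.0
  = 34.440 + 3.6140
  = 38.0540
  ≈ 38.054
X − T̂ = 40 − 38.054 = 1.946 → 1.95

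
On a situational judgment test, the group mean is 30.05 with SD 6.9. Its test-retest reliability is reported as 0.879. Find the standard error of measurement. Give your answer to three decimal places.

2.400

SEM = SD · √(1 − ρ) = 6.9 × √0.121 = 6.9 × 0.3479 = 2.4002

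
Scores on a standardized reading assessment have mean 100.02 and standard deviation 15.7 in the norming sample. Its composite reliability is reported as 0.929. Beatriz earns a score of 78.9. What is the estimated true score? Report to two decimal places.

80.40

T̂ = ρX + (1 − ρ)μ
  = 0.929 × 78.9 + 0.071 × 100.02
  = 73.2981 + 7.10142
  = 80.400
  ≈ 80.40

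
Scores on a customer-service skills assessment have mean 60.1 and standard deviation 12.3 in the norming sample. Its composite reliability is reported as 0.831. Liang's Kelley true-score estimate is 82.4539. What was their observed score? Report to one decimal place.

T̂ = ρX + (1 − ρ)μ  ⇒  X = (T̂ − (1 − ρ)μ) / ρ
X = (82.4539 − 0.169 × 60.1) / 0.831 = (82.4539 − 10.1569) / 0.831 = 72.2970 / 0.831 = 87.000

87.0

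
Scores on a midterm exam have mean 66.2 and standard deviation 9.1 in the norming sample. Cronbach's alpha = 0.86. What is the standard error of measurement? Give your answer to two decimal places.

SEM = SD · √(1 − ρ) = 9.1 × √0.14 = 9.1 × 0.3742 = 3.405

3.40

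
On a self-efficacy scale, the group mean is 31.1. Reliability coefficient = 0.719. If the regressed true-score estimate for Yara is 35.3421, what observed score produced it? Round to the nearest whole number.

37

T̂ = ρX + (1 − ρ)μ  ⇒  X = (T̂ − (1 − ρ)μ) / ρ
X = (35.3421 − 0.281 × 31.1) / 0.719 = (35.3421 − 8.7391) / 0.719 = 26.6030 / 0.719 = 37.00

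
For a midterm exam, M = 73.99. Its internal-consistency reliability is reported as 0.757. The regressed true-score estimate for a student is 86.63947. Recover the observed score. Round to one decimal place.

90.7

T̂ = ρX + (1 − ρ)μ  ⇒  X = (T̂ − (1 − ρ)μ) / ρ
X = (86.63947 − 0.243 × 73.99) / 0.757 = (86.63947 − 17.97957) / 0.757 = 68.65990 / 0.757 = 90.700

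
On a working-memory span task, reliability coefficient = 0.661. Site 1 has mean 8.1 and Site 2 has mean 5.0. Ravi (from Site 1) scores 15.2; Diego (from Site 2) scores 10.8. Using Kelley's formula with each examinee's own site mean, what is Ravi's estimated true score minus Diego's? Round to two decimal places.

T̂_Ravi = 0.661(15.2) + 0.339(8.1) = 12.7931
T̂_Diego = 0.661(10.8) + 0.339(5.0) = 8.8338
Difference = 12.7931 − 8.8338 = 3.9593

3.96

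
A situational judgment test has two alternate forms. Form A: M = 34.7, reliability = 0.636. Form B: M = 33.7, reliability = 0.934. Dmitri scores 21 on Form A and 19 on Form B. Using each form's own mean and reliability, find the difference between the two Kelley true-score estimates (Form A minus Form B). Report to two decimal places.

T̂_A = 0.636(21) + 0.364(34.7) = 25.9868
T̂_B = 0.934(19) + 0.066(33.7) = 19.9702
T̂_A − T̂_B = 6.0166

6.02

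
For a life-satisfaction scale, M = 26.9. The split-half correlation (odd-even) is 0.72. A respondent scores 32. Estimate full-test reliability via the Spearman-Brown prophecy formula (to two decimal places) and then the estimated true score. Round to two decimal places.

Spearman-Brown: ρ = 2r/(1 + r) = 2(0.72)/(1 + 0.72) = 1.440/1.72 = 0.8372 → 0.84
T̂ = 0.84(32) + 0.16(26.9) = 26.88 + 4.304 = 31.184 → 31.18

31.18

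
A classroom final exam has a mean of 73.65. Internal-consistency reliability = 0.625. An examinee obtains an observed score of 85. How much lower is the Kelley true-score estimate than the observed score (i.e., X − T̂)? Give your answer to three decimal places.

4.256

T̂ = ρX + (1 − ρ)μ
  = 0.625 × 85 + 0.375 × 73.65
  = 53.125 + 27.61875
  = 80.74375
  ≈ 80.7438
X − T̂ = 85 − 80.7438 = 4.2562 → 4.256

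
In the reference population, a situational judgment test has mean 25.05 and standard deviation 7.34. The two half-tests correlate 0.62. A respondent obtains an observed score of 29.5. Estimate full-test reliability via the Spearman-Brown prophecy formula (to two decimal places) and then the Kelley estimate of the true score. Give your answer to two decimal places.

Spearman-Brown: ρ = 2r/(1 + r) = 2(0.62)/(1 + 0.62) = 1.240/1.62 = 0.7654 → 0.77
Kelley's formula gives T̂ = 0.77·29.5 + 0.23·25.05 = 22.715 + 5.7615 = 28.477.

28.48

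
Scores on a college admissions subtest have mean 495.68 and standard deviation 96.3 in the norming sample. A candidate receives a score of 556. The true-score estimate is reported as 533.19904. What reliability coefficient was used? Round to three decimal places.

T̂ = ρX + (1 − ρ)μ  ⇒  T̂ − μ = ρ(X − μ)
ρ = (T̂ − μ)/(X − μ) = (533.19904 − 495.68) / (556 − 495.68) = 37.51904 / 60.32 = 0.62200

0.622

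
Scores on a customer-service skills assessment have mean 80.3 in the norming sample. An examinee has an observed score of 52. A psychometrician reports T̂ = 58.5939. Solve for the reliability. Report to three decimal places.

T̂ = ρX + (1 − ρ)μ  ⇒  T̂ − μ = ρ(X − μ)
ρ = (T̂ − μ)/(X − μ) = (58.5939 − 80.3) / (52 − 80.3) = -21.7061 / -28.3 = 0.76700

0.767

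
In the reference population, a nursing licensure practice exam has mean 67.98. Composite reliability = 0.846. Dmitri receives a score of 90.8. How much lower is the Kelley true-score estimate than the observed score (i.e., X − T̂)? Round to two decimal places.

3.51

Weight the observed score by reliability and the mean by (1 − reliability): T̂ = 0.846·90.8 + 0.154·67.98 = 76.8168 + 10.46892 = 87.2857.
X − T̂ = 90.8 − 87.286 = 3.514 → 3.51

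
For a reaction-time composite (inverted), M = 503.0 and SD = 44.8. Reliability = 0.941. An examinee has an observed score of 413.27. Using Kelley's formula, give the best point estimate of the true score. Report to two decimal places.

T̂ = ρX + (1 − ρ)μ
  = 0.941 × 413.27 + 0.059 × 503.0
  = 388.88707 + 29.6770
  = 418.564
  ≈ 418.56

418.56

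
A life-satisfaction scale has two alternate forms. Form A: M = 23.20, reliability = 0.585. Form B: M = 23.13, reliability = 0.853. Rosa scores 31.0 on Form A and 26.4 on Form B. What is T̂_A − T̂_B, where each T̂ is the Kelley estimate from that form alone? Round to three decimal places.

1.844

T̂_A = 0.585(31.0) + 0.415(23.20) = 27.76300
T̂_B = 0.853(26.4) + 0.147(23.13) = 25.91931
T̂_A − T̂_B = 1.84369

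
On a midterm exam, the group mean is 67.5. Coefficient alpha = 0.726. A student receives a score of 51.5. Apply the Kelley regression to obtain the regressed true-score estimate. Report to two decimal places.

55.88

T̂ = 0.726(51.5) + 0.274(67.5) = 37.3890 + 18.4950 = 55.884 → 55.88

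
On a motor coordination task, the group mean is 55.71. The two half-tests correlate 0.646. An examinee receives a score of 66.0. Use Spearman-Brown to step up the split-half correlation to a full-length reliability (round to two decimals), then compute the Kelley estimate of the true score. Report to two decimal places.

Spearman-Brown: ρ = 2r/(1 + r) = 2(0.646)/(1 + 0.646) = 1.2920/1.646 = 0.7849 → 0.78
Regress the observed score toward the mean by the unreliability: T̂ = 0.78·66.0 + 0.22·55.71 = 51.480 + 12.2562 = 63.736.

63.74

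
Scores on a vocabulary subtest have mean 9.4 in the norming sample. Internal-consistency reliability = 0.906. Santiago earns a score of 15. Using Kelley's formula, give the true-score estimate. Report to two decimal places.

14.47

T̂ = 0.906(15) + 0.094(9.4) = 13.590 + 0.8836 = 14.474 → 14.47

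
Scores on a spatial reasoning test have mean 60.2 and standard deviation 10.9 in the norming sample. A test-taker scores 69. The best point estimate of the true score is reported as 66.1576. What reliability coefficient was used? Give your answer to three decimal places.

T̂ = ρX + (1 − ρ)μ  ⇒  T̂ − μ = ρ(X − μ)
ρ = (T̂ − μ)/(X − μ) = (66.1576 − 60.2) / (69 − 60.2) = 5.9576 / 8.8 = 0.67700

0.677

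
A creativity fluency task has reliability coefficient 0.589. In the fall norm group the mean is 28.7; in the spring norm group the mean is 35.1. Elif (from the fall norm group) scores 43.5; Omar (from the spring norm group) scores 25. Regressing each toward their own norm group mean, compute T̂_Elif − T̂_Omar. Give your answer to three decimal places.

8.266

T̂_Elif = 0.589(43.5) + 0.411(28.7) = 37.41720
T̂_Omar = 0.589(25) + 0.411(35.1) = 29.15110
Difference = 37.41720 − 29.15110 = 8.26610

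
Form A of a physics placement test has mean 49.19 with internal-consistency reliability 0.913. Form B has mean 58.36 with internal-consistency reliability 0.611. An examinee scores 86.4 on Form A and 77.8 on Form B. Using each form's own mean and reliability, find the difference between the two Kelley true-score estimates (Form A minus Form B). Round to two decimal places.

12.92

T̂_A = 0.913(86.4) + 0.087(49.19) = 83.1627
T̂_B = 0.611(77.8) + 0.389(58.36) = 70.2378
T̂_A − T̂_B = 12.9249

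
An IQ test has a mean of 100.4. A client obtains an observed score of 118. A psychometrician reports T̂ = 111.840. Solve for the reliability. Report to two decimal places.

T̂ = ρX + (1 − ρ)μ  ⇒  T̂ − μ = ρ(X − μ)
ρ = (T̂ − μ)/(X − μ) = (111.840 − 100.4) / (118 − 100.4) = 11.440 / 17.6 = 0.6500

0.65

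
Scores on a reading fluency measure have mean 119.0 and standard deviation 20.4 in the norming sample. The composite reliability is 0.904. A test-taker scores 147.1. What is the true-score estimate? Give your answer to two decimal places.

T̂ = ρX + (1 − ρ)μ
  = 0.904 × 147.1 + 0.096 × 119.0
  = 132.9784 + 11.4240
  = 144.402
  ≈ 144.40

144.40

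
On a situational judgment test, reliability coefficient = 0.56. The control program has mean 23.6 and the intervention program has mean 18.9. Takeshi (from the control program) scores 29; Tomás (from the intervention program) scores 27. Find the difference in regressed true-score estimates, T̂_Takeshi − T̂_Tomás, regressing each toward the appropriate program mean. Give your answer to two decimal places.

T̂_Takeshi = 0.56(29) + 0.44(23.6) = 26.6240
T̂_Tomás = 0.56(27) + 0.44(18.9) = 23.4360
Difference = 26.6240 − 23.4360 = 3.1880

3.19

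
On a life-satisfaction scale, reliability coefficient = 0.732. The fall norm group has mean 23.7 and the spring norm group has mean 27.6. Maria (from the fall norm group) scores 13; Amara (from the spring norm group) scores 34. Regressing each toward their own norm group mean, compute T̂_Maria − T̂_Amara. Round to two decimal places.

T̂_Maria = 0.732(13) + 0.268(23.7) = 15.8676
T̂_Amara = 0.732(34) + 0.268(27.6) = 32.2848
Difference = 15.8676 − 32.2848 = -16.4172

-16.42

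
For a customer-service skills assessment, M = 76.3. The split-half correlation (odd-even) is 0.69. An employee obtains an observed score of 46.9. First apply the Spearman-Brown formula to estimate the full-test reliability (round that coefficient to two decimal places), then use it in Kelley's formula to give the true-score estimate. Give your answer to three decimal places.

52.192

Spearman-Brown: ρ = 2r/(1 + r) = 2(0.69)/(1 + 0.69) = 1.380/1.69 = 0.8166 → 0.82
T̂ = 0.82(46.9) + 0.18(76.3) = 38.458 + 13.734 = 52.1920 → 52.192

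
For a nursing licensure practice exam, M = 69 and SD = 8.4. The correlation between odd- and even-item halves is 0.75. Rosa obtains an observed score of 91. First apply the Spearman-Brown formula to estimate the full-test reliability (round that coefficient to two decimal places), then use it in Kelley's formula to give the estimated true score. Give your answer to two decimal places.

Spearman-Brown: ρ = 2r/(1 + r) = 2(0.75)/(1 + 0.75) = 1.500/1.75 = 0.8571 → 0.86
T̂ = 0.86(91) + 0.14(69) = 78.26 + 9.66 = 87.920 → 87.92

87.92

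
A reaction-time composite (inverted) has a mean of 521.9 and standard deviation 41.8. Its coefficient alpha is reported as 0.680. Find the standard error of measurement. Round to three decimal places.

SEM = SD · √(1 − ρ) = 41.8 × √0.320 = 41.8 × 0.5657 = 23.6457

23.646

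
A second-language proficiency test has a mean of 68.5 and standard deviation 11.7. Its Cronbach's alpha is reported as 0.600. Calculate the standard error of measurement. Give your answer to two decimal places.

SEM = SD · √(1 − ρ) = 11.7 × √0.400 = 11.7 × 0.6325 = 7.400

7.40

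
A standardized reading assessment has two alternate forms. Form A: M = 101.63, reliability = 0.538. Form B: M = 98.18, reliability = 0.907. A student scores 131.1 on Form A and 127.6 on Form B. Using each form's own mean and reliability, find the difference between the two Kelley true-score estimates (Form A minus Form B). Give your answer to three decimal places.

-7.379

T̂_A = 0.538(131.1) + 0.462(101.63) = 117.48486
T̂_B = 0.907(127.6) + 0.093(98.18) = 124.86394
T̂_A − T̂_B = -7.37908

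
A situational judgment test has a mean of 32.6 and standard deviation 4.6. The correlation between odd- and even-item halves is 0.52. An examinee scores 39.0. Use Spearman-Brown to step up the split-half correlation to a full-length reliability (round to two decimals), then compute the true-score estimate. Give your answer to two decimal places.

36.95

Spearman-Brown: ρ = 2r/(1 + r) = 2(0.52)/(1 + 0.52) = 1.040/1.52 = 0.6842 → 0.68
Weight the observed score by reliability and the mean by (1 − reliability): T̂ = 0.68·39.0 + 0.32·32.6 = 26.520 + 10.432 = 36.952.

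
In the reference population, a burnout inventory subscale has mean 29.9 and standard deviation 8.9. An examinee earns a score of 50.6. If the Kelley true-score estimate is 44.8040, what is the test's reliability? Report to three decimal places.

T̂ = ρX + (1 − ρ)μ  ⇒  T̂ − μ = ρ(X − μ)
ρ = (T̂ − μ)/(X − μ) = (44.8040 − 29.9) / (50.6 − 29.9) = 14.9040 / 20.7 = 0.72000

0.720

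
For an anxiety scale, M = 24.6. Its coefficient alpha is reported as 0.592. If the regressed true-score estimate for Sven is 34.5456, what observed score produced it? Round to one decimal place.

T̂ = ρX + (1 − ρ)μ  ⇒  X = (T̂ − (1 − ρ)μ) / ρ
X = (34.5456 − 0.408 × 24.6) / 0.592 = (34.5456 − 10.0368) / 0.592 = 24.5088 / 0.592 = 41.400

41.4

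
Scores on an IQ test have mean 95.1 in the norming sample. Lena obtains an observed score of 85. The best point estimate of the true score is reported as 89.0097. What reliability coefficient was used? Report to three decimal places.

0.603

T̂ = ρX + (1 − ρ)μ  ⇒  T̂ − μ = ρ(X − μ)
ρ = (T̂ − μ)/(X − μ) = (89.0097 − 95.1) / (85 − 95.1) = -6.0903 / -10.1 = 0.60300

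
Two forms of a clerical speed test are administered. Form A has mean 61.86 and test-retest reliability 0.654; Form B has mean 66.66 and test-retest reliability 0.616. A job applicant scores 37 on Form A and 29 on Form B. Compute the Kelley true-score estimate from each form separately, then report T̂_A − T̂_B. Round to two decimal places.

T̂_A = 0.654(37) + 0.346(61.86) = 45.6016
T̂_B = 0.616(29) + 0.384(66.66) = 43.4614
T̂_A − T̂_B = 2.1401

2.14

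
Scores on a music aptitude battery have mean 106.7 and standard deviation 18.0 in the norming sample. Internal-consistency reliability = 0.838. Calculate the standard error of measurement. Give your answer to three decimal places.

SEM = SD · √(1 − ρ) = 18.0 × √0.162 = 18.0 × 0.4025 = 7.2449

7.245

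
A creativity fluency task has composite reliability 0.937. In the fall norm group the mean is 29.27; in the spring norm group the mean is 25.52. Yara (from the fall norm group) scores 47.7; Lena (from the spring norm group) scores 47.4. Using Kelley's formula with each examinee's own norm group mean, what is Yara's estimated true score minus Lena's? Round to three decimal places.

T̂_Yara = 0.937(47.7) + 0.063(29.27) = 46.53891
T̂_Lena = 0.937(47.4) + 0.063(25.52) = 46.02156
Difference = 46.53891 − 46.02156 = 0.51735

0.517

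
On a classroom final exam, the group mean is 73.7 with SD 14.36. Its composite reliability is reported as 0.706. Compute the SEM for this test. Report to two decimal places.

SEM = SD · √(1 − ρ) = 14.36 × √0.294 = 14.36 × 0.5422 = 7.786

7.79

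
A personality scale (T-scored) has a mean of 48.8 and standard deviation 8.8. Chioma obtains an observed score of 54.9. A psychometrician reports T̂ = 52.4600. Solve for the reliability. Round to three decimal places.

0.600

T̂ = ρX + (1 − ρ)μ  ⇒  T̂ − μ = ρ(X − μ)
ρ = (T̂ − μ)/(X − μ) = (52.4600 − 48.8) / (54.9 − 48.8) = 3.6600 / 6.1 = 0.60000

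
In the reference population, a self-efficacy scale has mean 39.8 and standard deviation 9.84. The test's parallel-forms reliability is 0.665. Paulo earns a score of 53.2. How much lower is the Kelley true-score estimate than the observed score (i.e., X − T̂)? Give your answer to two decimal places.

Weight the observed score by reliability and the mean by (1 − reliability): T̂ = 0.665·53.2 + 0.335·39.8 = 35.3780 + 13.3330 = 48.7110.
X − T̂ = 53.2 − 48.711 = 4.489 → 4.49

4.49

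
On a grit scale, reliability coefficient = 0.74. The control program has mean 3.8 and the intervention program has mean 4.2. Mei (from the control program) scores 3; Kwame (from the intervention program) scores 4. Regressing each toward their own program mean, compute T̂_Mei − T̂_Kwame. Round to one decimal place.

-0.8

T̂_Mei = 0.74(3) + 0.26(3.8) = 3.208
T̂_Kwame = 0.74(4) + 0.26(4.2) = 4.052
Difference = 3.208 − 4.052 = -0.844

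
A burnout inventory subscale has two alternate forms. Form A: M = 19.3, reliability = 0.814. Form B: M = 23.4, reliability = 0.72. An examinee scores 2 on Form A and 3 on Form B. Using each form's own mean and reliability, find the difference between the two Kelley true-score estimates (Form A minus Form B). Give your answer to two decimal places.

-3.49

T̂_A = 0.814(2) + 0.186(19.3) = 5.2178
T̂_B = 0.72(3) + 0.28(23.4) = 8.7120
T̂_A − T̂_B = -3.4942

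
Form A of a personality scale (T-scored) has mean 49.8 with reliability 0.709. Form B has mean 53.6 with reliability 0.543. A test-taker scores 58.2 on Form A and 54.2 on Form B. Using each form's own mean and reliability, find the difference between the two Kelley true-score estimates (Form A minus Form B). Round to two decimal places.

T̂_A = 0.709(58.2) + 0.291(49.8) = 55.7556
T̂_B = 0.543(54.2) + 0.457(53.6) = 53.9258
T̂_A − T̂_B = 1.8298

1.83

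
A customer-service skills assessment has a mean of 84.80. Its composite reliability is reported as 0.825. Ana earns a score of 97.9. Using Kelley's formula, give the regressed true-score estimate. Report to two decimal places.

Kelley's formula gives T̂ = 0.825·97.9 + 0.175·84.80 = 80.7675 + 14.84000 = 95.608.

95.61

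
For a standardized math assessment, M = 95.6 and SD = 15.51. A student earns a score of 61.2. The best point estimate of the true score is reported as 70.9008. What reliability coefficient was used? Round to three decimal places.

0.718

T̂ = ρX + (1 − ρ)μ  ⇒  T̂ − μ = ρ(X − μ)
ρ = (T̂ − μ)/(X − μ) = (70.9008 − 95.6) / (61.2 − 95.6) = -24.6992 / -34.4 = 0.71800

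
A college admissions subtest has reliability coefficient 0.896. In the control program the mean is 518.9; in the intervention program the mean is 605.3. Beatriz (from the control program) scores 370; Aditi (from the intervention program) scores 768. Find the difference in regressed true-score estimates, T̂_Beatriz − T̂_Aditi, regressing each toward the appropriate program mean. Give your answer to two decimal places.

-365.59

T̂_Beatriz = 0.896(370) + 0.104(518.9) = 385.4856
T̂_Aditi = 0.896(768) + 0.104(605.3) = 751.0792
Difference = 385.4856 − 751.0792 = -365.5936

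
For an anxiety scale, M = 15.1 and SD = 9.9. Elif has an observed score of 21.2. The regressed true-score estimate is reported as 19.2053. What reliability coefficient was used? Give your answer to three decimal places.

T̂ = ρX + (1 − ρ)μ  ⇒  T̂ − μ = ρ(X − μ)
ρ = (T̂ − μ)/(X − μ) = (19.2053 − 15.1) / (21.2 − 15.1) = 4.1053 / 6.1 = 0.67300

0.673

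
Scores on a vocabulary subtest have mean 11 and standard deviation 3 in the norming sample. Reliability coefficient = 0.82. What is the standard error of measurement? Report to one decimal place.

SEM = SD · √(1 − ρ) = 3 × √0.18 = 3 × 0.4243 = 1.273

1.3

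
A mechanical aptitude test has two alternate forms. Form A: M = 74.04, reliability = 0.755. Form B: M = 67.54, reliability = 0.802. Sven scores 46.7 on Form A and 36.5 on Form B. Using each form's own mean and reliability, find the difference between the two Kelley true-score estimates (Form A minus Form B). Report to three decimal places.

10.752

T̂_A = 0.755(46.7) + 0.245(74.04) = 53.39830
T̂_B = 0.802(36.5) + 0.198(67.54) = 42.64592
T̂_A − T̂_B = 10.75238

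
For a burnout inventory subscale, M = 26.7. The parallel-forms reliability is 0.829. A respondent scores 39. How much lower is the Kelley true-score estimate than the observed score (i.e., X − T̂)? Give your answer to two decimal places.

T̂ = 0.829(39) + 0.171(26.7) = 32.331 + 4.5657 = 36.8967 → 36.897
X − T̂ = 39 − 36.897 = 2.103 → 2.10

2.10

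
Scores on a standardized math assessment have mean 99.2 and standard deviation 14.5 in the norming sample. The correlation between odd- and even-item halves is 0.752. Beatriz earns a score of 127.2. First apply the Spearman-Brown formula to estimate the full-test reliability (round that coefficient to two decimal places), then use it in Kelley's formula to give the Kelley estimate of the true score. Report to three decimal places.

Spearman-Brown: ρ = 2r/(1 + r) = 2(0.752)/(1 + 0.752) = 1.5040/1.752 = 0.8584 → 0.86
T̂ = ρX + (1 − ρ)μ
  = 0.86 × 127.2 + 0.14 × 99.2
  = 109.392 + 13.888
  = 123.2800
  ≈ 123.280

123.280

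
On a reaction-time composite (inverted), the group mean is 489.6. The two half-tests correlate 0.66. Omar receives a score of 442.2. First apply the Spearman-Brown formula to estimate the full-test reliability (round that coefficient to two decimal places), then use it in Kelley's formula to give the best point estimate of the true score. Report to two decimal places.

Spearman-Brown: ρ = 2r/(1 + r) = 2(0.66)/(1 + 0.66) = 1.320/1.66 = 0.7952 → 0.80
Regress the observed score toward the mean by the unreliability: T̂ = 0.80·442.2 + 0.20·489.6 = 353.760 + 97.920 = 451.680.

451.68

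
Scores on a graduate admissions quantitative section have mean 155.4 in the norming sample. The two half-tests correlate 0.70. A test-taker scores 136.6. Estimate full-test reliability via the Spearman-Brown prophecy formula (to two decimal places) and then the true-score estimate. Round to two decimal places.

Spearman-Brown: ρ = 2r/(1 + r) = 2(0.70)/(1 + 0.70) = 1.400/1.70 = 0.8235 → 0.82
T̂ = ρX + (1 − ρ)μ
  = 0.82 × 136.6 + 0.18 × 155.4
  = 112.012 + 27.972
  = 139.984
  ≈ 139.98

139.98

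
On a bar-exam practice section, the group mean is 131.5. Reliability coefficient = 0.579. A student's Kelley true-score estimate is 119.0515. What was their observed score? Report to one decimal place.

T̂ = ρX + (1 − ρ)μ  ⇒  X = (T̂ − (1 − ρ)μ) / ρ
X = (119.0515 − 0.421 × 131.5) / 0.579 = (119.0515 − 55.3615) / 0.579 = 63.6900 / 0.579 = 110.000

110.0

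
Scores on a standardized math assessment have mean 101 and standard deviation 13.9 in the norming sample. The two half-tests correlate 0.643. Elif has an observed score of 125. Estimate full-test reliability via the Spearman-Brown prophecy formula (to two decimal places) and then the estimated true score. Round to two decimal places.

Spearman-Brown: ρ = 2r/(1 + r) = 2(0.643)/(1 + 0.643) = 1.2860/1.643 = 0.7827 → 0.78
T̂ = ρX + (1 − ρ)μ
  = 0.78 × 125 + 0.22 × 101
  = 97.50 + 22.22
  = 119.720
  ≈ 119.72

119.72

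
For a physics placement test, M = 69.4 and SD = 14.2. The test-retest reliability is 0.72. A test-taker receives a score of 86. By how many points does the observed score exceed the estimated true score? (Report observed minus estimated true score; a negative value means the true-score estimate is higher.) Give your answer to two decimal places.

T̂ = ρX + (1 − ρ)μ
  = 0.72 × 86 + 0.28 × 69.4
  = 61.92 + 19.432
  = 81.3520
  ≈ 81.352
X − T̂ = 86 − 81.352 = 4.648 → 4.65

4.65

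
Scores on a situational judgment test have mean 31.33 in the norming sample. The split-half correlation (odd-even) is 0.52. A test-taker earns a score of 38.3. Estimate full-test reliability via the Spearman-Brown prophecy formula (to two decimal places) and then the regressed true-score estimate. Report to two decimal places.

Spearman-Brown: ρ = 2r/(1 + r) = 2(0.52)/(1 + 0.52) = 1.040/1.52 = 0.6842 → 0.68
Weight the observed score by reliability and the mean by (1 − reliability): T̂ = 0.68·38.3 + 0.32·31.33 = 26.044 + 10.0256 = 36.070.

36.07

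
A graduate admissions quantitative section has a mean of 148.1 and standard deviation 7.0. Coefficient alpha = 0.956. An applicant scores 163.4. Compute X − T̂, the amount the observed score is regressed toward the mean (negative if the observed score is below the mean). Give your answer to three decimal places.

T̂ = ρX + (1 − ρ)μ
  = 0.956 × 163.4 + 0.044 × 148.1
  = 156.2104 + 6.5164
  = 162.72680
  ≈ 162.7268
X − T̂ = 163.4 − 162.7268 = 0.6732 → 0.673

0.673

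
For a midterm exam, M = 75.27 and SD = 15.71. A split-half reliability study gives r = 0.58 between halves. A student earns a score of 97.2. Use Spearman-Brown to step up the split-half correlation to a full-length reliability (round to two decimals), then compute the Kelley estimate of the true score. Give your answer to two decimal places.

91.28

Spearman-Brown: ρ = 2r/(1 + r) = 2(0.58)/(1 + 0.58) = 1.160/1.58 = 0.7342 → 0.73
T̂ = 0.73(97.2) + 0.27(75.27) = 70.956 + 20.3229 = 91.279 → 91.28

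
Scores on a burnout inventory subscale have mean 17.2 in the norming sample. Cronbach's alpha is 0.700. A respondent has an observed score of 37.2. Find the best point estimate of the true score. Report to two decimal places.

31.20

Weight the observed score by reliability and the mean by (1 − reliability): T̂ = 0.700·37.2 + 0.300·17.2 = 26.0400 + 5.1600 = 31.200.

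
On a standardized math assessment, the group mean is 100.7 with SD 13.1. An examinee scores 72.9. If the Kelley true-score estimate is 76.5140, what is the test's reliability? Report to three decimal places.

T̂ = ρX + (1 − ρ)μ  ⇒  T̂ − μ = ρ(X − μ)
ρ = (T̂ − μ)/(X − μ) = (76.5140 − 100.7) / (72.9 − 100.7) = -24.1860 / -27.8 = 0.87000

0.870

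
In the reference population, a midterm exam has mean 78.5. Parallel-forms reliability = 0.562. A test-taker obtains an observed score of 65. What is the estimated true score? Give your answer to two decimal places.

Weight the observed score by reliability and the mean by (1 − reliability): T̂ = 0.562·65 + 0.438·78.5 = 36.530 + 34.3830 = 70.913.

70.91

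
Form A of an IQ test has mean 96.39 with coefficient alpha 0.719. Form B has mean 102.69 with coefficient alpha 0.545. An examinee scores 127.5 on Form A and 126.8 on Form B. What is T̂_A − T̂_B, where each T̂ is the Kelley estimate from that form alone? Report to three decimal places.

2.928

T̂_A = 0.719(127.5) + 0.281(96.39) = 118.75809
T̂_B = 0.545(126.8) + 0.455(102.69) = 115.82995
T̂_A − T̂_B = 2.92814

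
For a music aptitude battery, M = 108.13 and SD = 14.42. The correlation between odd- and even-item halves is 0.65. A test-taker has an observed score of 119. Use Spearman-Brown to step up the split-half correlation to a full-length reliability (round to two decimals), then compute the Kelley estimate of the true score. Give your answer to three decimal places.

116.717

Spearman-Brown: ρ = 2r/(1 + r) = 2(0.65)/(1 + 0.65) = 1.300/1.65 = 0.7879 → 0.79
T̂ = 0.79(119) + 0.21(108.13) = 94.01 + 22.7073 = 116.7173 → 116.717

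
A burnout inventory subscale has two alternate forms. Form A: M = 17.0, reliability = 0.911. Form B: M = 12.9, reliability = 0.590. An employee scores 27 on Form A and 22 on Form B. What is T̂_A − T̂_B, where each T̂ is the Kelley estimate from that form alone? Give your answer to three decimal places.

T̂_A = 0.911(27) + 0.089(17.0) = 26.11000
T̂_B = 0.590(22) + 0.410(12.9) = 18.26900
T̂_A − T̂_B = 7.84100

7.841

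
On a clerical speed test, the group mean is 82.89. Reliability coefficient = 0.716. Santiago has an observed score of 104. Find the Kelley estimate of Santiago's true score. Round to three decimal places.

98.005

T̂ = 0.716(104) + 0.284(82.89) = 74.464 + 23.54076 = 98.0048 → 98.005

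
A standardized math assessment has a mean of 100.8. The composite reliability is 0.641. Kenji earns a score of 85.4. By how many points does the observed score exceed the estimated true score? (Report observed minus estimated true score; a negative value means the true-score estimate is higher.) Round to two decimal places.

Weight the observed score by reliability and the mean by (1 − reliability): T̂ = 0.641·85.4 + 0.359·100.8 = 54.7414 + 36.1872 = 90.9286.
X − T̂ = 85.4 − 90.929 = -5.529 → -5.53

-5.53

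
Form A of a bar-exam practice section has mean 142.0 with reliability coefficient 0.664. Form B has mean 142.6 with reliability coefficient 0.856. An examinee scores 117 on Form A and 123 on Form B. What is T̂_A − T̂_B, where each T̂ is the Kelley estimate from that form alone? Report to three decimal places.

T̂_A = 0.664(117) + 0.336(142.0) = 125.40000
T̂_B = 0.856(123) + 0.144(142.6) = 125.82240
T̂_A − T̂_B = -0.42240

-0.422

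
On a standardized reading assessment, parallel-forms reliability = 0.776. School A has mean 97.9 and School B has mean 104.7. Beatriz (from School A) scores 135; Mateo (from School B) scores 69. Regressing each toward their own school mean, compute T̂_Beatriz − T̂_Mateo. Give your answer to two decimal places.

T̂_Beatriz = 0.776(135) + 0.224(97.9) = 126.6896
T̂_Mateo = 0.776(69) + 0.224(104.7) = 76.9968
Difference = 126.6896 − 76.9968 = 49.6928

49.69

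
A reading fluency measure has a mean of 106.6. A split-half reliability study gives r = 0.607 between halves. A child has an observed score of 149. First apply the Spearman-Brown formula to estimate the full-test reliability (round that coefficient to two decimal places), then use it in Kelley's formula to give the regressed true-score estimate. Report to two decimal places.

138.82

Spearman-Brown: ρ = 2r/(1 + r) = 2(0.607)/(1 + 0.607) = 1.2140/1.607 = 0.7554 → 0.76
Kelley's formula gives T̂ = 0.76·149 + 0.24·106.6 = 113.24 + 25.584 = 138.824.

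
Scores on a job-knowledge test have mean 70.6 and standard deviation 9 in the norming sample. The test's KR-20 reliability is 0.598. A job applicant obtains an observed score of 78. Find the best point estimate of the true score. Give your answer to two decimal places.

T̂ = ρX + (1 − ρ)μ
  = 0.598 × 78 + 0.402 × 70.6
  = 46.644 + 28.3812
  = 75.025
  ≈ 75.03

75.03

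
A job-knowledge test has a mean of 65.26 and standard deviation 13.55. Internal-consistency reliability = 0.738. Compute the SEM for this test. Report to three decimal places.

6.936

SEM = SD · √(1 − ρ) = 13.55 × √0.262 = 13.55 × 0.5119 = 6.9357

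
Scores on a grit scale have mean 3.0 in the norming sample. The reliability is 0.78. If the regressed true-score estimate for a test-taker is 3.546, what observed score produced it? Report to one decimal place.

3.7

T̂ = ρX + (1 − ρ)μ  ⇒  X = (T̂ − (1 − ρ)μ) / ρ
X = (3.546 − 0.22 × 3.0) / 0.78 = (3.546 − 0.660) / 0.78 = 2.886 / 0.78 = 3.700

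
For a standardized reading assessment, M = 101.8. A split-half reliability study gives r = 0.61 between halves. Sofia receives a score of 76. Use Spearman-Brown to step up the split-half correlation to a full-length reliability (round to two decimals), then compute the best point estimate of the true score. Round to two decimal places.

Spearman-Brown: ρ = 2r/(1 + r) = 2(0.61)/(1 + 0.61) = 1.220/1.61 = 0.7578 → 0.76
Regress the observed score toward the mean by the unreliability: T̂ = 0.76·76 + 0.24·101.8 = 57.76 + 24.432 = 82.192.

82.19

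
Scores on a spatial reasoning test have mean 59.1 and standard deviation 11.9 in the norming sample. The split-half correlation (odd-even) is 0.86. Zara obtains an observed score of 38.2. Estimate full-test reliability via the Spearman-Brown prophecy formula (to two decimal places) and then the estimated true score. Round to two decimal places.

Spearman-Brown: ρ = 2r/(1 + r) = 2(0.86)/(1 + 0.86) = 1.720/1.86 = 0.9247 → 0.92
T̂ = ρX + (1 − ρ)μ
  = 0.92 × 38.2 + 0.08 × 59.1
  = 35.144 + 4.728
  = 39.872
  ≈ 39.87

39.87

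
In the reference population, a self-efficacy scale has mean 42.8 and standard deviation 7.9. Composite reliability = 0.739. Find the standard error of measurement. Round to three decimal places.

SEM = SD · √(1 − ρ) = 7.9 × √0.261 = 7.9 × 0.5109 = 4.0360

4.036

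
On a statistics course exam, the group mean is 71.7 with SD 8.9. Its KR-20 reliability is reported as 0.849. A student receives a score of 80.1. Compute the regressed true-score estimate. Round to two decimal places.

Regress the observed score toward the mean by the unreliability: T̂ = 0.849·80.1 + 0.151·71.7 = 68.0049 + 10.8267 = 78.832.

78.83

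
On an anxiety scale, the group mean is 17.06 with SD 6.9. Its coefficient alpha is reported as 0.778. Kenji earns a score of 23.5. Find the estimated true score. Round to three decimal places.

Weight the observed score by reliability and the mean by (1 − reliability): T̂ = 0.778·23.5 + 0.222·17.06 = 18.2830 + 3.78732 = 22.0703.

22.070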